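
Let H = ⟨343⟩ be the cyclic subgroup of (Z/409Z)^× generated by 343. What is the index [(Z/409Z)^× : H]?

51

ord(343) | φ(409) = 409 − 1 = 408 = 2^3 · 3 · 17.
Divisors of 408: 1, 2, 3, 4, 6, 8, 12, 17, 24, 34, 51, 68, 102, 136, 204, 408.
Test each divisor d:
343^1 ≡ 343 (mod 409)
343^2 ≡ 266 (mod 409)
343^3 ≡ 31 (mod 409)
343^4 ≡ 408 (mod 409)
343^6 ≡ 143 (mod 409)
343^8 ≡ 1 (mod 409) ✓
So ord_409(343) = 8, hence |⟨343⟩| = 8.
The index is φ(409) / ord(343) = 408 / 8 = 51.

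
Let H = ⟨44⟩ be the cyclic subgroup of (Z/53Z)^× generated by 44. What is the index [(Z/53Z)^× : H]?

ord(44) | φ(53) = 53 − 1 = 52 = 2^2 · 13.
Divisors of 52: 1, 2, 4, 13, 26, 52.
Evaluate successive powers at the divisors of 52:
44^1 ≡ 44 (mod 53)
44^2 ≡ 28 (mod 53)
44^4 ≡ 42 (mod 53)
44^13 ≡ 1 (mod 53) ✓
So ord_53(44) = 13, hence |⟨44⟩| = 13.
[(Z/53Z)^× : ⟨44⟩] = 52/13 = 4.

4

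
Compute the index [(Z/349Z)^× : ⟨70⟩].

2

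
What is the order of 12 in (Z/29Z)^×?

4

ord(12) | φ(29) = 29 − 1 = 28 = 2^2 · 7.
Divisors of 28: 1, 2, 4, 7, 14, 28.
Test each divisor d:
12^1 ≡ 12 (mod 29)
12^2 ≡ 28 (mod 29)
12^4 ≡ 1 (mod 29) ✓
The smallest such exponent is 4, so the order of 12 is 4.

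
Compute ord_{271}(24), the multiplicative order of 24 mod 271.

ord(24) | φ(271) = 271 − 1 = 270 = 2 · 3^3 · 5.
Divisors of 270: 1, 2, 3, 5, 6, 9, 10, 15, 18, 27, 30, 45, 54, 90, 135, 270.
Evaluate successive powers at the divisors of 270:
24^1 ≡ 24
24^2 ≡ 34
24^3 ≡ 3
24^5 ≡ 102
24^6 ≡ 9
24^9 ≡ 27
24^10 ≡ 106
24^15 ≡ 243
24^18 ≡ 187
24^27 ≡ 171
24^30 ≡ 242
24^45 ≡ 270
24^54 ≡ 244
24^90 ≡ 1
Therefore the multiplicative order of 24 modulo 271 is 90.

90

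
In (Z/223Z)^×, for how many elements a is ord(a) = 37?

φ(223) = 223 − 1 = 222 = 2 · 3 · 37.
In a cyclic group of order 222, there are φ(d) elements of order d for each divisor d of 222, and zero for non-divisors.
37 | 222, and φ(37) = 37 − 1 = 36.

36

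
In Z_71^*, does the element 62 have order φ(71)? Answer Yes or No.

φ(71) = 71 − 1 = 70 = 2 · 5 · 7.
It suffices to check that the order of 62 is not a proper divisor of 70: compute 62^(70/q) for q ∈ {2, 5, 7}.
62^35 ≡ 70 (mod 71)  [q = 2: ≢ 1 ✓]
62^14 ≡ 5 (mod 71)  [q = 5: ≢ 1 ✓]
62^10 ≡ 32 (mod 71)  [q = 7: ≢ 1 ✓]
All checks pass, so 62 has order 70 and is a primitive root modulo 71.

Yes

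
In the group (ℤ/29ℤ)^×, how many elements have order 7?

6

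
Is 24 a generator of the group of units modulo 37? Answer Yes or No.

φ(37) = 37 − 1 = 36 = 2^2 · 3^2.
An element g generates (Z/37Z)^× iff g^(36/q) ≢ 1 (mod 37) for each prime q ∈ {2, 3}.
24^18 ≡ 36 (mod 37)  [q = 2: ≢ 1 ✓]
24^12 ≡ 10 (mod 37)  [q = 3: ≢ 1 ✓]
All checks pass, so 24 has order 36 and is a primitive root modulo 37.

Yes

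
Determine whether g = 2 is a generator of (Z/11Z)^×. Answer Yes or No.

Yes

φ(11) = 11 − 1 = 10 = 2 · 5.
2 is a primitive root mod 11 iff 2^(φ(11)/q) ≢ 1 for every prime q | φ(11), i.e. q ∈ {2, 5}.
2^5 ≡ 10 (mod 11)  [q = 2: ≢ 1 ✓]
2^2 ≡ 4 (mod 11)  [q = 5: ≢ 1 ✓]
All checks pass, so 2 has order 10 and is a primitive root modulo 11.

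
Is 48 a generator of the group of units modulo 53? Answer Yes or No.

Yes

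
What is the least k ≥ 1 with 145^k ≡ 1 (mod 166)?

By Lagrange's theorem, ord_166(145) divides φ(166) = φ(2)·φ(83) = 1·82 = 82 = 2 · 41.
Divisors of 82: 1, 2, 41, 82.
Check 145^d mod 166 for each divisor in increasing order:
145^1 ≡ 145
145^2 ≡ 109
145^41 ≡ 165
145^82 ≡ 1
Hence ord(145) = 82.

82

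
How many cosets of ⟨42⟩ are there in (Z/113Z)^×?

7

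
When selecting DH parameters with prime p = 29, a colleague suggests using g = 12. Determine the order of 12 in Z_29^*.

4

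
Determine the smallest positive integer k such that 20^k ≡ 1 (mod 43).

The order of 20 must divide φ(43) = 43 − 1 = 42 = 2 · 3 · 7.
Divisors of 42: 1, 2, 3, 6, 7, 14, 21, 42.
Compute 20^d (mod 43) for the divisors d until we hit 1:
20^1 ≡ 20 (mod 43)
20^2 ≡ 13 (mod 43)
20^3 ≡ 2 (mod 43)
20^6 ≡ 4 (mod 43)
20^7 ≡ 37 (mod 43)
20^14 ≡ 36 (mod 43)
20^21 ≡ 42 (mod 43)
20^42 ≡ 1 (mod 43) ✓
The smallest such exponent is 42, so the order of 20 is 42.

42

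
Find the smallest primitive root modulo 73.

5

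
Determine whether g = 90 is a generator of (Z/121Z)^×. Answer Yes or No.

φ(121) = φ(11^2) = 11·(11−1) = 110 = 2 · 5 · 11.
It suffices to check that the order of 90 is not a proper divisor of 110: compute 90^(110/q) for q ∈ {2, 5, 11}.
90^55 ≡ 120 (mod 121)  [q = 2: ≢ 1 ✓]
90^22 ≡ 81 (mod 121)  [q = 5: ≢ 1 ✓]
90^10 ≡ 12 (mod 121)  [q = 11: ≢ 1 ✓]
None equal 1, so ord_121(90) = 110: 90 is a primitive root.

Yes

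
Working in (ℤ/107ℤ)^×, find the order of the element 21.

106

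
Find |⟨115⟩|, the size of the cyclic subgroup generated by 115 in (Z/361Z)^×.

The order of 115 must divide φ(361) = φ(19^2) = 19·(19−1) = 342 = 2 · 3^2 · 19.
Divisors of 342: 1, 2, 3, 6, 9, 18, 19, 38, 57, 114, 171, 342.
Check 115^d mod 361 for each divisor in increasing order:
115^1 ≡ 115
115^2 ≡ 229
115^3 ≡ 343
115^6 ≡ 324
115^9 ≡ 305
115^18 ≡ 248
115^19 ≡ 1
Hence ord(115) = 19.

19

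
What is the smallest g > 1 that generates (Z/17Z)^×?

3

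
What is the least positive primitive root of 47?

φ(47) = 47 − 1 = 46 = 2 · 23.
Test candidates g = 2, 3, … against the prime factors q ∈ {2, 23} of φ(47): g is a generator iff g^(46/q) ≢ 1 for every such q.
g = 2: 2^23 ≡ 1 — hits 1, so not a primitive root.
g = 3: 3^23 ≡ 1 — hits 1, so not a primitive root.
g = 4: 4^23 ≡ 1 — hits 1, so not a primitive root.
g = 5: 5^23 ≡ 46; 5^2 ≡ 25 — none is 1, so 5 is a primitive root.
Hence the least primitive root of 47 is 5.

5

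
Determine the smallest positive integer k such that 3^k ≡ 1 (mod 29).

28

The order of 3 must divide φ(29) = 29 − 1 = 28 = 2^2 · 7.
Divisors of 28: 1, 2, 4, 7, 14, 28.
Check 3^d mod 29 for each divisor in increasing order:
3^1 ≡ 3
3^2 ≡ 9
3^4 ≡ 23
3^7 ≡ 12
3^14 ≡ 28
3^28 ≡ 1
So ord_29(3) = 28.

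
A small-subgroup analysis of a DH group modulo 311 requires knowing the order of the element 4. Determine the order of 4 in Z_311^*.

ord(4) | φ(311) = 311 − 1 = 310 = 2 · 5 · 31.
Divisors of 310: 1, 2, 5, 10, 31, 62, 155, 310.
Compute 4^d (mod 311) for the divisors d until we hit 1:
4^1 ≡ 4 (mod 311)
4^2 ≡ 16 (mod 311)
4^5 ≡ 91 (mod 311)
4^10 ≡ 195 (mod 311)
4^31 ≡ 52 (mod 311)
4^62 ≡ 216 (mod 311)
4^155 ≡ 1 (mod 311) ✓
Hence ord(4) = 155.

155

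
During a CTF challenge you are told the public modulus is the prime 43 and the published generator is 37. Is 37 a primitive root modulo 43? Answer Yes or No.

No

φ(43) = 43 − 1 = 42 = 2 · 3 · 7.
37 is a primitive root mod 43 iff 37^(φ(43)/q) ≢ 1 for every prime q | φ(43), i.e. q ∈ {2, 3, 7}.
37^21 ≡ 42 (mod 43)  [q = 2: ≢ 1 ✓]
37^14 ≡ 36 (mod 43)  [q = 3: ≢ 1 ✓]
37^6 ≡ 1 (mod 43)  [q = 7: ≡ 1 ✗]
Since 37^6 ≡ 1, the order of 37 divides 6 < 42, so 37 is not a primitive root.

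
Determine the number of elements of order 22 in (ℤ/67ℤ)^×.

10

φ(67) = 67 − 1 = 66 = 2 · 3 · 11.
Since (Z/67Z)^× is cyclic of order 66, the number of elements of order d is φ(d) when d | 66 and 0 otherwise.
22 = 2 · 11 divides 66, and φ(22) = 10.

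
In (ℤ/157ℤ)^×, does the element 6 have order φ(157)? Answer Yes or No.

φ(157) = 157 − 1 = 156 = 2^2 · 3 · 13.
It suffices to check that the order of 6 is not a proper divisor of 156: compute 6^(156/q) for q ∈ {2, 3, 13}.
6^78 ≡ 156 (mod 157)  [q = 2: ≢ 1 ✓]
6^52 ≡ 12 (mod 157)  [q = 3: ≢ 1 ✓]
6^12 ≡ 101 (mod 157)  [q = 13: ≢ 1 ✓]
All checks pass, so 6 has order 156 and is a primitive root modulo 157.

Yes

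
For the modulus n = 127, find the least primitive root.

φ(127) = 127 − 1 = 126 = 2 · 3^2 · 7.
g is a primitive root iff g^(126/q) ≢ 1 (mod 127) for each prime q ∈ {2, 3, 7}.
g = 2: 2^63 ≡ 1 — hits 1, so not a primitive root.
g = 3: 3^63 ≡ 126; 3^42 ≡ 107; 3^18 ≡ 4 — none is 1, so 3 is a primitive root.
So 3 is the smallest generator of (Z/127Z)^×.

3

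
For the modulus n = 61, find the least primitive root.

φ(61) = 61 − 1 = 60 = 2^2 · 3 · 5.
Test candidates g = 2, 3, … against the prime factors q ∈ {2, 3, 5} of φ(61): g is a generator iff g^(60/q) ≢ 1 for every such q.
g = 2: 2^30 ≡ 60; 2^20 ≡ 47; 2^12 ≡ 9 — none is 1, so 2 is a primitive root.
The smallest primitive root modulo 61 is 2.

2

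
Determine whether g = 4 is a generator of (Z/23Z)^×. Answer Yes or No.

No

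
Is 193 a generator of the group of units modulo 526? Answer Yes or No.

φ(526) = φ(2)·φ(263) = 1·262 = 262 = 2 · 131.
193 is a primitive root mod 526 iff 193^(φ(526)/q) ≢ 1 for every prime q | φ(526), i.e. q ∈ {2, 131}.
193^131 ≡ 525 (mod 526)  [q = 2: ≢ 1 ✓]
193^2 ≡ 429 (mod 526)  [q = 131: ≢ 1 ✓]
None equal 1, so ord_526(193) = 262: 193 is a primitive root.

Yes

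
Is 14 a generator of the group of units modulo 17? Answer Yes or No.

φ(17) = 17 − 1 = 16 = 2^4.
An element g generates (Z/17Z)^× iff g^(16/q) ≢ 1 (mod 17) for each prime q ∈ {2}.
14^8 ≡ 16 (mod 17)  [q = 2: ≢ 1 ✓]
Every test exponent gives a nontrivial residue, hence 14 generates the full group.

Yes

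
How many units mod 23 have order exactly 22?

10

φ(23) = 23 − 1 = 22 = 2 · 11.
Since (Z/23Z)^× is cyclic of order 22, the number of elements of order d is φ(d) when d | 22 and 0 otherwise.
22 = 2 · 11 divides 22, and φ(22) = 10.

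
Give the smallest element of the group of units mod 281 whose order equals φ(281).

3

φ(281) = 281 − 1 = 280 = 2^3 · 5 · 7.
Test candidates g = 2, 3, … against the prime factors q ∈ {2, 5, 7} of φ(281): g is a generator iff g^(280/q) ≢ 1 for every such q.
g = 2: 2^140 ≡ 1 — hits 1, so not a primitive root.
g = 3: 3^140 ≡ 280; 3^56 ≡ 86; 3^40 ≡ 249 — none is 1, so 3 is a primitive root.
Hence the least primitive root of 281 is 3.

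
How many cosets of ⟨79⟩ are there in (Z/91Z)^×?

24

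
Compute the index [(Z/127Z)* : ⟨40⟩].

3

Since 40 ∈ (Z/127Z)^×, its order divides φ(127) = 127 − 1 = 126 = 2 · 3^2 · 7.
Divisors of 126: 1, 2, 3, 6, 7, 9, 14, 18, 21, 42, 63, 126.
Check 40^d mod 127 for each divisor in increasing order:
40^1 ≡ 40
40^2 ≡ 76
40^3 ≡ 119
40^6 ≡ 64
40^7 ≡ 20
40^9 ≡ 123
40^14 ≡ 19
40^18 ≡ 16
40^21 ≡ 126
40^42 ≡ 1
So ord_127(40) = 42, hence |⟨40⟩| = 42.
Index = |(Z/127Z)^×| / |⟨40⟩| = 126 / 42 = 3.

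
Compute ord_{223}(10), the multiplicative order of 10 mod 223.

Since 10 ∈ (Z/223Z)^×, its order divides φ(223) = 223 − 1 = 222 = 2 · 3 · 37.
Divisors of 222: 1, 2, 3, 6, 37, 74, 111, 222.
Check 10^d mod 223 for each divisor in increasing order:
10^1 ≡ 10 (mod 223)
10^2 ≡ 100 (mod 223)
10^3 ≡ 108 (mod 223)
10^6 ≡ 68 (mod 223)
10^37 ≡ 40 (mod 223)
10^74 ≡ 39 (mod 223)
10^111 ≡ 222 (mod 223)
10^222 ≡ 1 (mod 223) ✓
Hence ord(10) = 222.

222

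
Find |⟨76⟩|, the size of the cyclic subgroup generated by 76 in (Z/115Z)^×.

The order of 76 must divide φ(115) = φ(5·23) = (5−1)·(23−1) = 4·22 = 88 = 2^3 · 11.
Divisors of 88: 1, 2, 4, 8, 11, 22, 44, 88.
Compute 76^d (mod 115) for the divisors d until we hit 1:
76^1 ≡ 76 (mod 115)
76^2 ≡ 26 (mod 115)
76^4 ≡ 101 (mod 115)
76^8 ≡ 81 (mod 115)
76^11 ≡ 91 (mod 115)
76^22 ≡ 1 (mod 115) ✓
Hence ord(76) = 22.

22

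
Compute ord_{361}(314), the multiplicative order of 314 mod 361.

342

Since 314 ∈ (Z/361Z)^×, its order divides φ(361) = φ(19^2) = 19·(19−1) = 342 = 2 · 3^2 · 19.
Divisors of 342: 1, 2, 3, 6, 9, 18, 19, 38, 57, 114, 171, 342.
Check 314^d mod 361 for each divisor in increasing order:
314^1 ≡ 314 (mod 361)
314^2 ≡ 43 (mod 361)
314^3 ≡ 145 (mod 361)
314^6 ≡ 87 (mod 361)
314^9 ≡ 341 (mod 361)
314^18 ≡ 39 (mod 361)
314^19 ≡ 333 (mod 361)
314^38 ≡ 62 (mod 361)
314^57 ≡ 69 (mod 361)
314^114 ≡ 68 (mod 361)
314^171 ≡ 360 (mod 361)
314^342 ≡ 1 (mod 361) ✓
Hence ord(314) = 342.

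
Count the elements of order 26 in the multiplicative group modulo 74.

φ(74) = φ(2)·φ(37) = 1·36 = 36 = 2^2 · 3^2.
Since (Z/74Z)^× is cyclic of order 36, the number of elements of order d is φ(d) when d | 36 and 0 otherwise.
Here 36 is not a multiple of 26, so there are no elements of order 26.

0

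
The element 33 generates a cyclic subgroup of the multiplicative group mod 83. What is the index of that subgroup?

2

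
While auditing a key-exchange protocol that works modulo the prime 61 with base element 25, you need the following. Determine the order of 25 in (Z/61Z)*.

The order of 25 must divide φ(61) = 61 − 1 = 60 = 2^2 · 3 · 5.
Divisors of 60: 1, 2, 3, 4, 5, 6, 10, 12, 15, 20, 30, 60.
Check 25^d mod 61 for each divisor in increasing order:
25^1 ≡ 25 (mod 61)
25^2 ≡ 15 (mod 61)
25^3 ≡ 9 (mod 61)
25^4 ≡ 42 (mod 61)
25^5 ≡ 13 (mod 61)
25^6 ≡ 20 (mod 61)
25^10 ≡ 47 (mod 61)
25^12 ≡ 34 (mod 61)
25^15 ≡ 1 (mod 61) ✓
Hence ord(25) = 15.

15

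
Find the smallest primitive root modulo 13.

φ(13) = 13 − 1 = 12 = 2^2 · 3.
Test candidates g = 2, 3, … against the prime factors q ∈ {2, 3} of φ(13): g is a generator iff g^(12/q) ≢ 1 for every such q.
g = 2: 2^6 ≡ 12; 2^4 ≡ 3 — none is 1, so 2 is a primitive root.
So 2 is the smallest generator of (Z/13Z)^×.

2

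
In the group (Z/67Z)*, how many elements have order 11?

10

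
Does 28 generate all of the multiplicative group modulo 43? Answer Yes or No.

φ(43) = 43 − 1 = 42 = 2 · 3 · 7.
28 is a primitive root mod 43 iff 28^(φ(43)/q) ≢ 1 for every prime q | φ(43), i.e. q ∈ {2, 3, 7}.
28^21 ≡ 42 (mod 43)  [q = 2: ≢ 1 ✓]
28^14 ≡ 6 (mod 43)  [q = 3: ≢ 1 ✓]
28^6 ≡ 11 (mod 43)  [q = 7: ≢ 1 ✓]
All checks pass, so 28 has order 42 and is a primitive root modulo 43.

Yes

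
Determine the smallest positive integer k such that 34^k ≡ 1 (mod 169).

ord(34) | φ(169) = φ(13^2) = 13·(13−1) = 156 = 2^2 · 3 · 13.
Divisors of 156: 1, 2, 3, 4, 6, 12, 13, 26, 39, 52, 78, 156.
Compute 34^d (mod 169) for the divisors d until we hit 1:
34^1 ≡ 34 (mod 169)
34^2 ≡ 142 (mod 169)
34^3 ≡ 96 (mod 169)
34^4 ≡ 53 (mod 169)
34^6 ≡ 90 (mod 169)
34^12 ≡ 157 (mod 169)
34^13 ≡ 99 (mod 169)
34^26 ≡ 168 (mod 169)
34^39 ≡ 70 (mod 169)
34^52 ≡ 1 (mod 169) ✓
The smallest such exponent is 52, so the order of 34 is 52.

52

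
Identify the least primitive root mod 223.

3

φ(223) = 223 − 1 = 222 = 2 · 3 · 37.
Test candidates g = 2, 3, … against the prime factors q ∈ {2, 3, 37} of φ(223): g is a generator iff g^(222/q) ≢ 1 for every such q.
g = 2: 2^111 ≡ 1 — hits 1, so not a primitive root.
g = 3: 3^111 ≡ 222; 3^74 ≡ 183; 3^6 ≡ 60 — none is 1, so 3 is a primitive root.
Hence the least primitive root of 223 is 3.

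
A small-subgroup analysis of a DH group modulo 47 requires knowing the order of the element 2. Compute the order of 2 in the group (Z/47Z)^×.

23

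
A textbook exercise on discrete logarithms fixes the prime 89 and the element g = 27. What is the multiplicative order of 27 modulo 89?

88

The order of 27 must divide φ(89) = 89 − 1 = 88 = 2^3 · 11.
Divisors of 88: 1, 2, 4, 8, 11, 22, 44, 88.
Test each divisor d:
27^1 ≡ 27 (mod 89)
27^2 ≡ 17 (mod 89)
27^4 ≡ 22 (mod 89)
27^8 ≡ 39 (mod 89)
27^11 ≡ 12 (mod 89)
27^22 ≡ 55 (mod 89)
27^44 ≡ 88 (mod 89)
27^88 ≡ 1 (mod 89) ✓
Therefore the multiplicative order of 27 modulo 89 is 88.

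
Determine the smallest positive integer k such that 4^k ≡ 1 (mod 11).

By Lagrange's theorem, ord_11(4) divides φ(11) = 11 − 1 = 10 = 2 · 5.
Divisors of 10: 1, 2, 5, 10.
Compute 4^d (mod 11) for the divisors d until we hit 1:
4^1 ≡ 4 (mod 11)
4^2 ≡ 5 (mod 11)
4^5 ≡ 1 (mod 11) ✓
Therefore the multiplicative order of 4 modulo 11 is 5.

5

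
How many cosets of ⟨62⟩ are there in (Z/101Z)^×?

The order of 62 must divide φ(101) = 101 − 1 = 100 = 2^2 · 5^2.
Divisors of 100: 1, 2, 4, 5, 10, 20, 25, 50, 100.
Compute 62^d (mod 101) for the divisors d until we hit 1:
62^1 ≡ 62
62^2 ≡ 6
62^4 ≡ 36
62^5 ≡ 10
62^10 ≡ 100
62^20 ≡ 1
The order of 62 is 20, so the subgroup it generates has 20 elements.
The index is φ(101) / ord(62) = 100 / 20 = 5.

5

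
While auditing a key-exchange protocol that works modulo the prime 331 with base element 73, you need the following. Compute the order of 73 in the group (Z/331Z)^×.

The order of 73 must divide φ(331) = 331 − 1 = 330 = 2 · 3 · 5 · 11.
Divisors of 330: 1, 2, 3, 5, 6, 10, 11, 15, 22, 30, 33, 55, 66, 110, 165, 330.
Compute 73^d (mod 331) for the divisors d until we hit 1:
73^1 ≡ 73 (mod 331)
73^2 ≡ 33 (mod 331)
73^3 ≡ 92 (mod 331)
73^5 ≡ 57 (mod 331)
73^6 ≡ 189 (mod 331)
73^10 ≡ 270 (mod 331)
73^11 ≡ 181 (mod 331)
73^15 ≡ 164 (mod 331)
73^22 ≡ 323 (mod 331)
73^30 ≡ 85 (mod 331)
73^33 ≡ 207 (mod 331)
73^55 ≡ 330 (mod 331)
73^66 ≡ 150 (mod 331)
73^110 ≡ 1 (mod 331) ✓
Hence ord(73) = 110.

110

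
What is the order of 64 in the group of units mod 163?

27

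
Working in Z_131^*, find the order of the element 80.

Since 80 ∈ (Z/131Z)^×, its order divides φ(131) = 131 − 1 = 130 = 2 · 5 · 13.
Divisors of 130: 1, 2, 5, 10, 13, 26, 65, 130.
Evaluate successive powers at the divisors of 130:
80^1 ≡ 80 (mod 131)
80^2 ≡ 112 (mod 131)
80^5 ≡ 60 (mod 131)
80^10 ≡ 63 (mod 131)
80^13 ≡ 1 (mod 131) ✓
Therefore the multiplicative order of 80 modulo 131 is 13.

13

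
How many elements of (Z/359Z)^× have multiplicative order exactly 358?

178

φ(359) = 359 − 1 = 358 = 2 · 179.
In a cyclic group of order 358, there are φ(d) elements of order d for each divisor d of 358, and zero for non-divisors.
358 = 2 · 179 divides 358, and φ(358) = 178.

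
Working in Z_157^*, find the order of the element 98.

52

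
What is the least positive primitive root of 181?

φ(181) = 181 − 1 = 180 = 2^2 · 3^2 · 5.
Test candidates g = 2, 3, … against the prime factors q ∈ {2, 3, 5} of φ(181): g is a generator iff g^(180/q) ≢ 1 for every such q.
g = 2: 2^90 ≡ 180; 2^60 ≡ 48; 2^36 ≡ 59 — none is 1, so 2 is a primitive root.
Hence the least primitive root of 181 is 2.

2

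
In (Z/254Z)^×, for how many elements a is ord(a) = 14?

6

φ(254) = φ(2)·φ(127) = 1·126 = 126 = 2 · 3^2 · 7.
In a cyclic group of order 126, there are φ(d) elements of order d for each divisor d of 126, and zero for non-divisors.
14 = 2 · 7 divides 126, and φ(14) = 6.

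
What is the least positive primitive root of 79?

φ(79) = 79 − 1 = 78 = 2 · 3 · 13.
Test candidates g = 2, 3, … against the prime factors q ∈ {2, 3, 13} of φ(79): g is a generator iff g^(78/q) ≢ 1 for every such q.
g = 2: 2^39 ≡ 1 — hits 1, so not a primitive root.
g = 3: 3^39 ≡ 78; 3^26 ≡ 23; 3^6 ≡ 18 — none is 1, so 3 is a primitive root.
So 3 is the smallest generator of (Z/79Z)^×.

3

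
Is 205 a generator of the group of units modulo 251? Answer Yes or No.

φ(251) = 251 − 1 = 250 = 2 · 5^3.
205 is a primitive root mod 251 iff 205^(φ(251)/q) ≢ 1 for every prime q | φ(251), i.e. q ∈ {2, 5}.
205^125 ≡ 1 (mod 251)  [q = 2: ≡ 1 ✗]
205^50 ≡ 149 (mod 251)  [q = 5: ≢ 1 ✓]
Since 205^125 ≡ 1, the order of 205 divides 125 < 250, so 205 is not a primitive root.

No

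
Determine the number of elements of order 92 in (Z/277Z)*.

φ(277) = 277 − 1 = 276 = 2^2 · 3 · 23.
In a cyclic group of order 276, there are φ(d) elements of order d for each divisor d of 276, and zero for non-divisors.
92 = 2^2 · 23 divides 276, and φ(92) = 44.

44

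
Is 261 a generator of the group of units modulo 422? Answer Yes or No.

No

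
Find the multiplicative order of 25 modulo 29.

Since 25 ∈ (Z/29Z)^×, its order divides φ(29) = 29 − 1 = 28 = 2^2 · 7.
Divisors of 28: 1, 2, 4, 7, 14, 28.
Check 25^d mod 29 for each divisor in increasing order:
25^1 ≡ 25 (mod 29)
25^2 ≡ 16 (mod 29)
25^4 ≡ 24 (mod 29)
25^7 ≡ 1 (mod 29) ✓
The smallest such exponent is 7, so the order of 25 is 7.

7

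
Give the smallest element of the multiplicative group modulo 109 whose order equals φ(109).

6

φ(109) = 109 − 1 = 108 = 2^2 · 3^3.
g is a primitive root iff g^(108/q) ≢ 1 (mod 109) for each prime q ∈ {2, 3}.
g = 2: 2^54 ≡ 108; 2^36 ≡ 1 — hits 1, so not a primitive root.
g = 3: 3^54 ≡ 1 — hits 1, so not a primitive root.
g = 4: 4^54 ≡ 1 — hits 1, so not a primitive root.
g = 5: 5^54 ≡ 1 — hits 1, so not a primitive root.
g = 6: 6^54 ≡ 108; 6^36 ≡ 63 — none is 1, so 6 is a primitive root.
So 6 is the smallest generator of (Z/109Z)^×.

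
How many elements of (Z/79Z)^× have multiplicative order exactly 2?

1

φ(79) = 79 − 1 = 78 = 2 · 3 · 13.
(Z/79Z)^× is cyclic (|G| = 78); a cyclic group of order m has exactly φ(d) elements of each order d | m, and none otherwise.
2 | 78, and φ(2) = 2 − 1 = 1.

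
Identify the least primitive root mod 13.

φ(13) = 13 − 1 = 12 = 2^2 · 3.
g is a primitive root iff g^(12/q) ≢ 1 (mod 13) for each prime q ∈ {2, 3}.
g = 2: 2^6 ≡ 12; 2^4 ≡ 3 — none is 1, so 2 is a primitive root.
The smallest primitive root modulo 13 is 2.

2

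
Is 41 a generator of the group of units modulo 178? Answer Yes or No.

Yes

φ(178) = φ(2)·φ(89) = 1·88 = 88 = 2^3 · 11.
Test 41^(88/q) mod 178 for each prime factor q of 88:
41^44 ≡ 177 (mod 178)  [q = 2: ≢ 1 ✓]
41^8 ≡ 121 (mod 178)  [q = 11: ≢ 1 ✓]
All checks pass, so 41 has order 88 and is a primitive root modulo 178.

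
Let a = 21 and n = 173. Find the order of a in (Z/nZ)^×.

By Lagrange's theorem, ord_173(21) divides φ(173) = 173 − 1 = 172 = 2^2 · 43.
Divisors of 172: 1, 2, 4, 43, 86, 172.
Check 21^d mod 173 for each divisor in increasing order:
21^1 ≡ 21 (mod 173)
21^2 ≡ 95 (mod 173)
21^4 ≡ 29 (mod 173)
21^43 ≡ 172 (mod 173)
21^86 ≡ 1 (mod 173) ✓
The smallest such exponent is 86, so the order of 21 is 86.

86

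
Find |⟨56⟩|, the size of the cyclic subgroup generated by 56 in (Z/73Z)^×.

24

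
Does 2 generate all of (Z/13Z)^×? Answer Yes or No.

φ(13) = 13 − 1 = 12 = 2^2 · 3.
An element g generates (Z/13Z)^× iff g^(12/q) ≢ 1 (mod 13) for each prime q ∈ {2, 3}.
2^6 ≡ 12 (mod 13)  [q = 2: ≢ 1 ✓]
2^4 ≡ 3 (mod 13)  [q = 3: ≢ 1 ✓]
Every test exponent gives a nontrivial residue, hence 2 generates the full group.

Yes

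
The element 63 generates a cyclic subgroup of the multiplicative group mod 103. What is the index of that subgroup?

ord(63) | φ(103) = 103 − 1 = 102 = 2 · 3 · 17.
Divisors of 102: 1, 2, 3, 6, 17, 34, 51, 102.
Check 63^d mod 103 for each divisor in increasing order:
63^1 ≡ 63 (mod 103)
63^2 ≡ 55 (mod 103)
63^3 ≡ 66 (mod 103)
63^6 ≡ 30 (mod 103)
63^17 ≡ 46 (mod 103)
63^34 ≡ 56 (mod 103)
63^51 ≡ 1 (mod 103) ✓
The order of 63 is 51, so the subgroup it generates has 51 elements.
The index is φ(103) / ord(63) = 102 / 51 = 2.

2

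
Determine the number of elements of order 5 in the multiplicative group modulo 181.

4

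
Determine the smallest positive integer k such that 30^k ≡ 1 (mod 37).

18

Since 30 ∈ (Z/37Z)^×, its order divides φ(37) = 37 − 1 = 36 = 2^2 · 3^2.
Divisors of 36: 1, 2, 3, 4, 6, 9, 12, 18, 36.
Evaluate successive powers at the divisors of 36:
30^1 ≡ 30
30^2 ≡ 12
30^3 ≡ 27
30^4 ≡ 33
30^6 ≡ 26
30^9 ≡ 36
30^12 ≡ 10
30^18 ≡ 1
The smallest such exponent is 18, so the order of 30 is 18.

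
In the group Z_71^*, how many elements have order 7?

φ(71) = 71 − 1 = 70 = 2 · 5 · 7.
(Z/71Z)^× is cyclic (|G| = 70); a cyclic group of order m has exactly φ(d) elements of each order d | m, and none otherwise.
7 | 70, and φ(7) = 7 − 1 = 6.

6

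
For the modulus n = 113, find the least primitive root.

3

φ(113) = 113 − 1 = 112 = 2^4 · 7.
Test candidates g = 2, 3, … against the prime factors q ∈ {2, 7} of φ(113): g is a generator iff g^(112/q) ≢ 1 for every such q.
g = 2: 2^56 ≡ 1 — hits 1, so not a primitive root.
g = 3: 3^56 ≡ 112; 3^16 ≡ 49 — none is 1, so 3 is a primitive root.
Hence the least primitive root of 113 is 3.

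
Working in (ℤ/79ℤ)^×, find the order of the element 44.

39

ord(44) | φ(79) = 79 − 1 = 78 = 2 · 3 · 13.
Divisors of 78: 1, 2, 3, 6, 13, 26, 39, 78.
Check 44^d mod 79 for each divisor in increasing order:
44^1 ≡ 44 (mod 79)
44^2 ≡ 40 (mod 79)
44^3 ≡ 22 (mod 79)
44^6 ≡ 10 (mod 79)
44^13 ≡ 55 (mod 79)
44^26 ≡ 23 (mod 79)
44^39 ≡ 1 (mod 79) ✓
Therefore the multiplicative order of 44 modulo 79 is 39.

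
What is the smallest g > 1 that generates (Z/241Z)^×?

7

φ(241) = 241 − 1 = 240 = 2^4 · 3 · 5.
Test candidates g = 2, 3, … against the prime factors q ∈ {2, 3, 5} of φ(241): g is a generator iff g^(240/q) ≢ 1 for every such q.
g = 2: 2^120 ≡ 1 — hits 1, so not a primitive root.
g = 3: 3^120 ≡ 1 — hits 1, so not a primitive root.
g = 4: 4^120 ≡ 1 — hits 1, so not a primitive root.
g = 5: 5^120 ≡ 1 — hits 1, so not a primitive root.
g = 6: 6^120 ≡ 1 — hits 1, so not a primitive root.
g = 7: 7^120 ≡ 240; 7^80 ≡ 15; 7^48 ≡ 91 — none is 1, so 7 is a primitive root.
Hence the least primitive root of 241 is 7.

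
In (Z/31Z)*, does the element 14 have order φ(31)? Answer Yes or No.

φ(31) = 31 − 1 = 30 = 2 · 3 · 5.
It suffices to check that the order of 14 is not a proper divisor of 30: compute 14^(30/q) for q ∈ {2, 3, 5}.
14^15 ≡ 1 (mod 31)  [q = 2: ≡ 1 ✗]
14^10 ≡ 25 (mod 31)  [q = 3: ≢ 1 ✓]
14^6 ≡ 8 (mod 31)  [q = 5: ≢ 1 ✓]
Since 14^15 ≡ 1, the order of 14 divides 15 < 30, so 14 is not a primitive root.

No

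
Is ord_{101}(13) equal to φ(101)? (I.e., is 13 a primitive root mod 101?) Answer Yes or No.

No

φ(101) = 101 − 1 = 100 = 2^2 · 5^2.
It suffices to check that the order of 13 is not a proper divisor of 100: compute 13^(100/q) for q ∈ {2, 5}.
13^50 ≡ 1 (mod 101)  [q = 2: ≡ 1 ✗]
13^20 ≡ 95 (mod 101)  [q = 5: ≢ 1 ✓]
The check at q = 2 fails, so 13 generates a proper subgroup.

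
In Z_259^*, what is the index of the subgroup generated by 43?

54

The order of 43 must divide φ(259) = φ(7·37) = (7−1)·(37−1) = 6·36 = 216 = 2^3 · 3^3.
Divisors of 216: 1, 2, 3, 4, 6, 8, 9, 12, 18, 24, 27, 36, 54, 72, 108, 216.
Evaluate successive powers at the divisors of 216:
43^1 ≡ 43 (mod 259)
43^2 ≡ 36 (mod 259)
43^3 ≡ 253 (mod 259)
43^4 ≡ 1 (mod 259) ✓
Thus |⟨43⟩| = ord(43) = 4.
Index = |(Z/259Z)^×| / |⟨43⟩| = 216 / 4 = 54.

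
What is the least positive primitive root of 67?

φ(67) = 67 − 1 = 66 = 2 · 3 · 11.
g is a primitive root iff g^(66/q) ≢ 1 (mod 67) for each prime q ∈ {2, 3, 11}.
g = 2: 2^33 ≡ 66; 2^22 ≡ 37; 2^6 ≡ 64 — none is 1, so 2 is a primitive root.
The smallest primitive root modulo 67 is 2.

2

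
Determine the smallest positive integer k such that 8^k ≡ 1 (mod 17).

ord(8) | φ(17) = 17 − 1 = 16 = 2^4.
Divisors of 16: 1, 2, 4, 8, 16.
Check 8^d mod 17 for each divisor in increasing order:
8^1 ≡ 8 (mod 17)
8^2 ≡ 13 (mod 17)
8^4 ≡ 16 (mod 17)
8^8 ≡ 1 (mod 17) ✓
So ord_17(8) = 8.

8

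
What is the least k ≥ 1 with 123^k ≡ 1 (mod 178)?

4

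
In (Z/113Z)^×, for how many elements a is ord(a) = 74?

φ(113) = 113 − 1 = 112 = 2^4 · 7.
(Z/113Z)^× is cyclic (|G| = 112); a cyclic group of order m has exactly φ(d) elements of each order d | m, and none otherwise.
74 does not divide 112, so no element of (Z/113Z)^× has order 74.

0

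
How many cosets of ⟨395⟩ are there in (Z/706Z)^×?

88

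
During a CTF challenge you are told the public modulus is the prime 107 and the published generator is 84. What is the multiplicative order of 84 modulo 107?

106

The order of 84 must divide φ(107) = 107 − 1 = 106 = 2 · 53.
Divisors of 106: 1, 2, 53, 106.
Compute 84^d (mod 107) for the divisors d until we hit 1:
84^1 ≡ 84 (mod 107)
84^2 ≡ 101 (mod 107)
84^53 ≡ 106 (mod 107)
84^106 ≡ 1 (mod 107) ✓
Hence ord(84) = 106.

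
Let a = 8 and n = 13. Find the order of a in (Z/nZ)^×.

4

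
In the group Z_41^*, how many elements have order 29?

φ(41) = 41 − 1 = 40 = 2^3 · 5.
Since (Z/41Z)^× is cyclic of order 40, the number of elements of order d is φ(d) when d | 40 and 0 otherwise.
Here 40 is not a multiple of 29, so there are no elements of order 29.

0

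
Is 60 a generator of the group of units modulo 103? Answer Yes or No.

No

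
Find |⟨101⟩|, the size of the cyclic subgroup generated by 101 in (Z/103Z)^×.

102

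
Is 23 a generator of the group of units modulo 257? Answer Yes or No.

No

φ(257) = 257 − 1 = 256 = 2^8.
23 is a primitive root mod 257 iff 23^(φ(257)/q) ≢ 1 for every prime q | φ(257), i.e. q ∈ {2}.
23^128 ≡ 1 (mod 257)  [q = 2: ≡ 1 ✗]
The check at q = 2 fails, so 23 generates a proper subgroup.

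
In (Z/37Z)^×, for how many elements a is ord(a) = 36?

12

φ(37) = 37 − 1 = 36 = 2^2 · 3^2.
Since (Z/37Z)^× is cyclic of order 36, the number of elements of order d is φ(d) when d | 36 and 0 otherwise.
36 = 2^2 · 3^2 divides 36, and φ(36) = 12.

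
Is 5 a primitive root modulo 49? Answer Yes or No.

Yes

φ(49) = φ(7^2) = 7·(7−1) = 42 = 2 · 3 · 7.
5 is a primitive root mod 49 iff 5^(φ(49)/q) ≢ 1 for every prime q | φ(49), i.e. q ∈ {2, 3, 7}.
5^21 ≡ 48 (mod 49)  [q = 2: ≢ 1 ✓]
5^14 ≡ 18 (mod 49)  [q = 3: ≢ 1 ✓]
5^6 ≡ 43 (mod 49)  [q = 7: ≢ 1 ✓]
All checks pass, so 5 has order 42 and is a primitive root modulo 49.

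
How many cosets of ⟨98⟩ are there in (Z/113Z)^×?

The order of 98 must divide φ(113) = 113 − 1 = 112 = 2^4 · 7.
Divisors of 112: 1, 2, 4, 7, 8, 14, 16, 28, 56, 112.
Test each divisor d:
98^1 ≡ 98
98^2 ≡ 112
98^4 ≡ 1
Thus |⟨98⟩| = ord(98) = 4.
The index is φ(113) / ord(98) = 112 / 4 = 28.

28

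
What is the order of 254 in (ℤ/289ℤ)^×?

34

The order of 254 must divide φ(289) = φ(17^2) = 17·(17−1) = 272 = 2^4 · 17.
Divisors of 272: 1, 2, 4, 8, 16, 17, 34, 68, 136, 272.
Compute 254^d (mod 289) for the divisors d until we hit 1:
254^1 ≡ 254 (mod 289)
254^2 ≡ 69 (mod 289)
254^4 ≡ 137 (mod 289)
254^8 ≡ 273 (mod 289)
254^16 ≡ 256 (mod 289)
254^17 ≡ 288 (mod 289)
254^34 ≡ 1 (mod 289) ✓
Therefore the multiplicative order of 254 modulo 289 is 34.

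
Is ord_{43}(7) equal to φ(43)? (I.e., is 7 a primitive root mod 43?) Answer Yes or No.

φ(43) = 43 − 1 = 42 = 2 · 3 · 7.
7 is a primitive root mod 43 iff 7^(φ(43)/q) ≢ 1 for every prime q | φ(43), i.e. q ∈ {2, 3, 7}.
7^21 ≡ 42 (mod 43)  [q = 2: ≢ 1 ✓]
7^14 ≡ 6 (mod 43)  [q = 3: ≢ 1 ✓]
7^6 ≡ 1 (mod 43)  [q = 7: ≡ 1 ✗]
Since 7^6 ≡ 1, the order of 7 divides 6 < 42, so 7 is not a primitive root.

No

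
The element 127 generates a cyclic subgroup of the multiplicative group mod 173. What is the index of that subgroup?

ord(127) | φ(173) = 173 − 1 = 172 = 2^2 · 43.
Divisors of 172: 1, 2, 4, 43, 86, 172.
Test each divisor d:
127^1 ≡ 127 (mod 173)
127^2 ≡ 40 (mod 173)
127^4 ≡ 43 (mod 173)
127^43 ≡ 93 (mod 173)
127^86 ≡ 172 (mod 173)
127^172 ≡ 1 (mod 173) ✓
The order of 127 is 172, so the subgroup it generates has 172 elements.
Index = |(Z/173Z)^×| / |⟨127⟩| = 172 / 172 = 1.

1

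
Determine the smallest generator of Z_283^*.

3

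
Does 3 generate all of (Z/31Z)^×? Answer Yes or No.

φ(31) = 31 − 1 = 30 = 2 · 3 · 5.
Test 3^(30/q) mod 31 for each prime factor q of 30:
3^15 ≡ 30 (mod 31)  [q = 2: ≢ 1 ✓]
3^10 ≡ 25 (mod 31)  [q = 3: ≢ 1 ✓]
3^6 ≡ 16 (mod 31)  [q = 5: ≢ 1 ✓]
None equal 1, so ord_31(3) = 30: 3 is a primitive root.

Yes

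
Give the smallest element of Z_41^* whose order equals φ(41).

φ(41) = 41 − 1 = 40 = 2^3 · 5.
Test candidates g = 2, 3, … against the prime factors q ∈ {2, 5} of φ(41): g is a generator iff g^(40/q) ≢ 1 for every such q.
g = 2: 2^20 ≡ 1 — hits 1, so not a primitive root.
g = 3: 3^20 ≡ 40; 3^8 ≡ 1 — hits 1, so not a primitive root.
g = 4: 4^20 ≡ 1 — hits 1, so not a primitive root.
g = 5: 5^20 ≡ 1 — hits 1, so not a primitive root.
g = 6: 6^20 ≡ 40; 6^8 ≡ 10 — none is 1, so 6 is a primitive root.
The smallest primitive root modulo 41 is 6.

6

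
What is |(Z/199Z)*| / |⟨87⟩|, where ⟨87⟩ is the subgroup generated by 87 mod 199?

ord(87) | φ(199) = 199 − 1 = 198 = 2 · 3^2 · 11.
Divisors of 198: 1, 2, 3, 6, 9, 11, 18, 22, 33, 66, 99, 198.
Compute 87^d (mod 199) for the divisors d until we hit 1:
87^1 ≡ 87 (mod 199)
87^2 ≡ 7 (mod 199)
87^3 ≡ 12 (mod 199)
87^6 ≡ 144 (mod 199)
87^9 ≡ 136 (mod 199)
87^11 ≡ 156 (mod 199)
87^18 ≡ 188 (mod 199)
87^22 ≡ 58 (mod 199)
87^33 ≡ 93 (mod 199)
87^66 ≡ 92 (mod 199)
87^99 ≡ 198 (mod 199)
87^198 ≡ 1 (mod 199) ✓
So ord_199(87) = 198, hence |⟨87⟩| = 198.
The index is φ(199) / ord(87) = 198 / 198 = 1.

1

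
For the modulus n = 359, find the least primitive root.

φ(359) = 359 − 1 = 358 = 2 · 179.
Test candidates g = 2, 3, … against the prime factors q ∈ {2, 179} of φ(359): g is a generator iff g^(358/q) ≢ 1 for every such q.
g = 2: 2^179 ≡ 1 — hits 1, so not a primitive root.
g = 3: 3^179 ≡ 1 — hits 1, so not a primitive root.
g = 4: 4^179 ≡ 1 — hits 1, so not a primitive root.
g = 5: 5^179 ≡ 1 — hits 1, so not a primitive root.
g = 6: 6^179 ≡ 1 — hits 1, so not a primitive root.
g = 7: 7^179 ≡ 358; 7^2 ≡ 49 — none is 1, so 7 is a primitive root.
Hence the least primitive root of 359 is 7.

7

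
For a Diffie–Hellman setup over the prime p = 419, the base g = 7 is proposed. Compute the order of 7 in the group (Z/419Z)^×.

19

ord(7) | φ(419) = 419 − 1 = 418 = 2 · 11 · 19.
Divisors of 418: 1, 2, 11, 19, 22, 38, 209, 418.
Check 7^d mod 419 for each divisor in increasing order:
7^1 ≡ 7
7^2 ≡ 49
7^11 ≡ 379
7^19 ≡ 1
Hence ord(7) = 19.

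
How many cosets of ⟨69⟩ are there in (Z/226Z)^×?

By Lagrange's theorem, ord_226(69) divides φ(226) = φ(2)·φ(113) = 1·112 = 112 = 2^4 · 7.
Divisors of 112: 1, 2, 4, 7, 8, 14, 16, 28, 56, 112.
Evaluate successive powers at the divisors of 112:
69^1 ≡ 69 (mod 226)
69^2 ≡ 15 (mod 226)
69^4 ≡ 225 (mod 226)
69^7 ≡ 95 (mod 226)
69^8 ≡ 1 (mod 226) ✓
So ord_226(69) = 8, hence |⟨69⟩| = 8.
[(Z/226Z)^× : ⟨69⟩] = 112/8 = 14.

14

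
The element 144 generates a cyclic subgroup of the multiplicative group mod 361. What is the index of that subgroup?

ord(144) | φ(361) = φ(19^2) = 19·(19−1) = 342 = 2 · 3^2 · 19.
Divisors of 342: 1, 2, 3, 6, 9, 18, 19, 38, 57, 114, 171, 342.
Check 144^d mod 361 for each divisor in increasing order:
144^1 ≡ 144 (mod 361)
144^2 ≡ 159 (mod 361)
144^3 ≡ 153 (mod 361)
144^6 ≡ 305 (mod 361)
144^9 ≡ 96 (mod 361)
144^18 ≡ 191 (mod 361)
144^19 ≡ 68 (mod 361)
144^38 ≡ 292 (mod 361)
144^57 ≡ 1 (mod 361) ✓
The order of 144 is 57, so the subgroup it generates has 57 elements.
[(Z/361Z)^× : ⟨144⟩] = 342/57 = 6.

6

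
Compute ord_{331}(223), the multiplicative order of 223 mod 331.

By Lagrange's theorem, ord_331(223) divides φ(331) = 331 − 1 = 330 = 2 · 3 · 5 · 11.
Divisors of 330: 1, 2, 3, 5, 6, 10, 11, 15, 22, 30, 33, 55, 66, 110, 165, 330.
Check 223^d mod 331 for each divisor in increasing order:
223^1 ≡ 223 (mod 331)
223^2 ≡ 79 (mod 331)
223^3 ≡ 74 (mod 331)
223^5 ≡ 219 (mod 331)
223^6 ≡ 180 (mod 331)
223^10 ≡ 297 (mod 331)
223^11 ≡ 31 (mod 331)
223^15 ≡ 167 (mod 331)
223^22 ≡ 299 (mod 331)
223^30 ≡ 85 (mod 331)
223^33 ≡ 1 (mod 331) ✓
So ord_331(223) = 33.

33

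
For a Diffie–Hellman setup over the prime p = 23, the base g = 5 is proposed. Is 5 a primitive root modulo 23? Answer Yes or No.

Yes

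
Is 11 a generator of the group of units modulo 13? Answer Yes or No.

φ(13) = 13 − 1 = 12 = 2^2 · 3.
An element g generates (Z/13Z)^× iff g^(12/q) ≢ 1 (mod 13) for each prime q ∈ {2, 3}.
11^6 ≡ 12 (mod 13)  [q = 2: ≢ 1 ✓]
11^4 ≡ 3 (mod 13)  [q = 3: ≢ 1 ✓]
Every test exponent gives a nontrivial residue, hence 11 generates the full group.

Yes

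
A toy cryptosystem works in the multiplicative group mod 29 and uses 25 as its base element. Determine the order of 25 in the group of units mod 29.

By Lagrange's theorem, ord_29(25) divides φ(29) = 29 − 1 = 28 = 2^2 · 7.
Divisors of 28: 1, 2, 4, 7, 14, 28.
Test each divisor d:
25^1 ≡ 25 (mod 29)
25^2 ≡ 16 (mod 29)
25^4 ≡ 24 (mod 29)
25^7 ≡ 1 (mod 29) ✓
Therefore the multiplicative order of 25 modulo 29 is 7.

7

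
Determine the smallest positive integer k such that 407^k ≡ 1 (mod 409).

204

Since 407 ∈ (Z/409Z)^×, its order divides φ(409) = 409 − 1 = 408 = 2^3 · 3 · 17.
Divisors of 408: 1, 2, 3, 4, 6, 8, 12, 17, 24, 34, 51, 68, 102, 136, 204, 408.
Check 407^d mod 409 for each divisor in increasing order:
407^1 ≡ 407 (mod 409)
407^2 ≡ 4 (mod 409)
407^3 ≡ 401 (mod 409)
407^4 ≡ 16 (mod 409)
407^6 ≡ 64 (mod 409)
407^8 ≡ 256 (mod 409)
407^12 ≡ 6 (mod 409)
407^17 ≡ 217 (mod 409)
407^24 ≡ 36 (mod 409)
407^34 ≡ 54 (mod 409)
407^51 ≡ 266 (mod 409)
407^68 ≡ 53 (mod 409)
407^102 ≡ 408 (mod 409)
407^136 ≡ 355 (mod 409)
407^204 ≡ 1 (mod 409) ✓
Hence ord(407) = 204.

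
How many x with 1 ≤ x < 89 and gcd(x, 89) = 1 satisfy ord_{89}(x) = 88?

φ(89) = 89 − 1 = 88 = 2^3 · 11.
In a cyclic group of order 88, there are φ(d) elements of order d for each divisor d of 88, and zero for non-divisors.
88 = 2^3 · 11 divides 88, and φ(88) = 40.

40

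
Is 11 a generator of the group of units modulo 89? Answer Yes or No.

φ(89) = 89 − 1 = 88 = 2^3 · 11.
It suffices to check that the order of 11 is not a proper divisor of 88: compute 11^(88/q) for q ∈ {2, 11}.
11^44 ≡ 1 (mod 89)  [q = 2: ≡ 1 ✗]
11^8 ≡ 67 (mod 89)  [q = 11: ≢ 1 ✓]
11^44 ≡ 1 shows ord(11) | 44, strictly less than φ(89); not a primitive root.

No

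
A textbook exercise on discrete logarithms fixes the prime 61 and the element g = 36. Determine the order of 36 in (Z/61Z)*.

By Lagrange's theorem, ord_61(36) divides φ(61) = 61 − 1 = 60 = 2^2 · 3 · 5.
Divisors of 60: 1, 2, 3, 4, 5, 6, 10, 12, 15, 20, 30, 60.
Test each divisor d:
36^1 ≡ 36
36^2 ≡ 15
36^3 ≡ 52
36^4 ≡ 42
36^5 ≡ 48
36^6 ≡ 20
36^10 ≡ 47
36^12 ≡ 34
36^15 ≡ 60
36^20 ≡ 13
36^30 ≡ 1
So ord_61(36) = 30.

30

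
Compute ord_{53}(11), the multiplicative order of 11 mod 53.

ord(11) | φ(53) = 53 − 1 = 52 = 2^2 · 13.
Divisors of 52: 1, 2, 4, 13, 26, 52.
Check 11^d mod 53 for each divisor in increasing order:
11^1 ≡ 11
11^2 ≡ 15
11^4 ≡ 13
11^13 ≡ 52
11^26 ≡ 1
So ord_53(11) = 26.

26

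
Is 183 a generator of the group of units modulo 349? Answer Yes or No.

Yes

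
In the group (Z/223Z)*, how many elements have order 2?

1

φ(223) = 223 − 1 = 222 = 2 · 3 · 37.
Since (Z/223Z)^× is cyclic of order 222, the number of elements of order d is φ(d) when d | 222 and 0 otherwise.
2 | 222, and φ(2) = 2 − 1 = 1.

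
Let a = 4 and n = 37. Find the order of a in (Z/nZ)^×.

Since 4 ∈ (Z/37Z)^×, its order divides φ(37) = 37 − 1 = 36 = 2^2 · 3^2.
Divisors of 36: 1, 2, 3, 4, 6, 9, 12, 18, 36.
Test each divisor d:
4^1 ≡ 4 (mod 37)
4^2 ≡ 16 (mod 37)
4^3 ≡ 27 (mod 37)
4^4 ≡ 34 (mod 37)
4^6 ≡ 26 (mod 37)
4^9 ≡ 36 (mod 37)
4^12 ≡ 10 (mod 37)
4^18 ≡ 1 (mod 37) ✓
So ord_37(4) = 18.

18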